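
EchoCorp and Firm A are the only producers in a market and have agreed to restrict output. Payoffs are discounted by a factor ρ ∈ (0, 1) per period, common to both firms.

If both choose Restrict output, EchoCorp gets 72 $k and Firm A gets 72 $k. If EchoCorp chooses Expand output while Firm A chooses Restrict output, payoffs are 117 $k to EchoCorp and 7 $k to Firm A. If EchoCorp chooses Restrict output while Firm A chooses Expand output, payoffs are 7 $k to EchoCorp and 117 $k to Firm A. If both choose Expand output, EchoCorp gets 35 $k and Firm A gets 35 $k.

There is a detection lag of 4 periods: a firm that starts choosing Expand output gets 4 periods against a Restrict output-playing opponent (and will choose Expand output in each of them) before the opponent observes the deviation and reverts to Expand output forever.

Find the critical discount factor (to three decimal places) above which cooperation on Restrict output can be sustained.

0.861

A deviator earns 117 for 4 periods, then 35 forever; cooperating earns 72 forever. Multiplying the IC by (1−ρ):
72 ≥ 117(1−ρ^4) + 35ρ^4, so 82·ρ^4 ≥ 45 and ρ^4 ≥ 45/82.
ρ ≥ (45/82)^(1/4) ≈ 0.861.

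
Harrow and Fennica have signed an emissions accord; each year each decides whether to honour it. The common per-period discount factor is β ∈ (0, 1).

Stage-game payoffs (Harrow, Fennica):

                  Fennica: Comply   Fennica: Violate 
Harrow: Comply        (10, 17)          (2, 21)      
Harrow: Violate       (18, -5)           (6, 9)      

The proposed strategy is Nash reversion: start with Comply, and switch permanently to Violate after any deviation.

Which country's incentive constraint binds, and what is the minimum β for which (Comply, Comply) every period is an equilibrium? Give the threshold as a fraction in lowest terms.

Harrow; β ≥ 2/3

Harrow: cooperation gives 10 each period; deviation gives 18 once then 6 forever.
  10/(1−β) ≥ 18 + 6β/(1−β) ⇒ β ≥ 8/12 = 2/3.
Fennica: cooperation gives 17 each period; deviation gives 21 once then 9 forever.
  β ≥ 4/12 = 1/3.
Both must hold, so the binding constraint is Harrow's: β ≥ 2/3.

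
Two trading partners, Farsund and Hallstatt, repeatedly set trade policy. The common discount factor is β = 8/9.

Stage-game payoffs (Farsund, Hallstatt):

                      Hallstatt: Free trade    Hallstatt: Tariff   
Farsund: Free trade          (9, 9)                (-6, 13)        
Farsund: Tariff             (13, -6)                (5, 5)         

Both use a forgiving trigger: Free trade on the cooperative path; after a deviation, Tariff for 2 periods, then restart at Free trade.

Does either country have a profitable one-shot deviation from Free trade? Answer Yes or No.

No

IC: β+…+β^2 ≥ (13−9)/(9−5) = 1.
At β = 8/9: partial sum = 1.6790 ≥ 1.0000. Cooperation sustainable.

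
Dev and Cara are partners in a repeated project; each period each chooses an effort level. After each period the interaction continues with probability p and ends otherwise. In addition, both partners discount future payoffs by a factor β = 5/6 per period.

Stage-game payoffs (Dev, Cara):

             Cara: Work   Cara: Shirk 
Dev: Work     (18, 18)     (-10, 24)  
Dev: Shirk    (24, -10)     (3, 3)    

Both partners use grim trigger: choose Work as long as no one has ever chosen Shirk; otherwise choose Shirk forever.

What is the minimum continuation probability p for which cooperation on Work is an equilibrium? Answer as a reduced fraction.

12/35

Expected continuation weight on next period's payoff is β·p = 5/6·p, which plays the role of the discount factor.
Cooperation requires 5/6·p ≥ (24−18)/(24−3) = 2/7, hence p ≥ 12/35.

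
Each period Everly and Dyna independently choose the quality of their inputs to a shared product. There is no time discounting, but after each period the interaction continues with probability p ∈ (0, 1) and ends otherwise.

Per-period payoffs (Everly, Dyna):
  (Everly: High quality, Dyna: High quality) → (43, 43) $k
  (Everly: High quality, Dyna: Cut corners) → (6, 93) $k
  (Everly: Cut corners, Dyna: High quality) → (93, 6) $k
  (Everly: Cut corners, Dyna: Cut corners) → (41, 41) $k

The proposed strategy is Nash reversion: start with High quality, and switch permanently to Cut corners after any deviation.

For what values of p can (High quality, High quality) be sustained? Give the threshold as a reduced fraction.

25/26

Expected cooperation value is 43 + p·43 + p²·43 + … = 43/(1−p); deviation gives 93 + p·41/(1−p).
43 ≥ 93(1−p) + 41p ⇒ 52p ≥ 50 ⇒ p ≥ 50/52 = 25/26.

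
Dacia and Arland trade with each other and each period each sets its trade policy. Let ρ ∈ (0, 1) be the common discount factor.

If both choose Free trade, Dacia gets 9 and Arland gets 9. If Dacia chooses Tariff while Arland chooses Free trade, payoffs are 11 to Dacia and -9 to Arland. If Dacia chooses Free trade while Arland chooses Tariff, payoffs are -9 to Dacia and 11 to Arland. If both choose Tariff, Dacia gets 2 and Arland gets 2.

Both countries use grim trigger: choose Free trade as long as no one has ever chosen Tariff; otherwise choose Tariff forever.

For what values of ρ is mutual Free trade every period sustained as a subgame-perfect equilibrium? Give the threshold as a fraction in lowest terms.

9/(1−ρ) ≥ 11 + 2ρ/(1−ρ)
9 ≥ 11 − 9ρ
ρ ≥ 2/9.

2/9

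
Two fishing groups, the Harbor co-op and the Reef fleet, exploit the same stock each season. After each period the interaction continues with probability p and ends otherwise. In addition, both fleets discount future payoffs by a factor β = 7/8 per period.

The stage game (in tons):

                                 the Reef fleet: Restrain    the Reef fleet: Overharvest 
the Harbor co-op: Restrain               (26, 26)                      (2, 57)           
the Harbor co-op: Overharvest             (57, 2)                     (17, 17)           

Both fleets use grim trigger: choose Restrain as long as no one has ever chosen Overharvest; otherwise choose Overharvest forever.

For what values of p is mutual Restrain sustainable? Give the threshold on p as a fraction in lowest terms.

With continuation probability p and discount β, the effective per-period discount factor is βp.
Grim-trigger IC: βp ≥ (57−26)/(57−17) = 31/40.
So p ≥ (31/40)/(7/8) = 31/35.

31/35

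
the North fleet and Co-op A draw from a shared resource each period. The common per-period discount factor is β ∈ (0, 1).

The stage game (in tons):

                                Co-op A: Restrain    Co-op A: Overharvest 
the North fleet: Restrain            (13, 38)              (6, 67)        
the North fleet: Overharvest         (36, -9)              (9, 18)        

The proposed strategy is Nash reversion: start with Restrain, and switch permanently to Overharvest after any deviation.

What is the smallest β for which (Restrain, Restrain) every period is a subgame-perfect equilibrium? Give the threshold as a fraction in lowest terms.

the North fleet's threshold: (36−13)/(36−9) = 23/27.
Co-op A's threshold: (67−38)/(67−18) = 29/49.
23/27 > 29/49, so the North fleet binds and β* = 23/27.

23/27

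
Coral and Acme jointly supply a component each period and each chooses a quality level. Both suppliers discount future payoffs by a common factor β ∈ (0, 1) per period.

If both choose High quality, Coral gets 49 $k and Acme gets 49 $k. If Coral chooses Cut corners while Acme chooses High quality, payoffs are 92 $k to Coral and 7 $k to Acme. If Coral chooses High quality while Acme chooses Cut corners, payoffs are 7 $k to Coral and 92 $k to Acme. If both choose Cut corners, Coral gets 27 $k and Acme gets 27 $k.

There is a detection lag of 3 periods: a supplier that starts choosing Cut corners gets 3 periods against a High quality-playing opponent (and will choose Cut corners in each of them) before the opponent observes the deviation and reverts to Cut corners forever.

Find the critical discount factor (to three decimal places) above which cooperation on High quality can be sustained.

0.871

Deviating for the 3 undetected periods gains 92−49 = 43 per period over cooperation, then loses 49−27 = 22 per period forever once punishment starts.
Gain: 43(1 + β + … + β^2); loss: 22·β^3/(1−β).
No profitable deviation ⇔ 43(1−β^3) ≤ 22·β^3, i.e. β^3 ≥ 43/(43+22) = 43/65.
Hence β ≥ (43/65)^(1/3) ≈ 0.871.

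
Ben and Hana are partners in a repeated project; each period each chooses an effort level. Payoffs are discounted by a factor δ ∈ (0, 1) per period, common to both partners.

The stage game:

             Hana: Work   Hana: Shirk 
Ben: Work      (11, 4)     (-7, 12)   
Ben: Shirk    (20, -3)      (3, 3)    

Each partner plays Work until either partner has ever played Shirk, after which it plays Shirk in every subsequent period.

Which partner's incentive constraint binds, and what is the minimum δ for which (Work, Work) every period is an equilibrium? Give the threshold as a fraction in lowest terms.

For Ben: deviation gain 20−11 = 9, per-period punishment loss 11−3 = 8. IC gives δ ≥ 9/17.
For Hana: gain 8, loss 1 per period, so δ ≥ 8/9.
The tighter constraint is Hana's, so cooperation needs δ ≥ 8/9.

Hana; δ ≥ 8/9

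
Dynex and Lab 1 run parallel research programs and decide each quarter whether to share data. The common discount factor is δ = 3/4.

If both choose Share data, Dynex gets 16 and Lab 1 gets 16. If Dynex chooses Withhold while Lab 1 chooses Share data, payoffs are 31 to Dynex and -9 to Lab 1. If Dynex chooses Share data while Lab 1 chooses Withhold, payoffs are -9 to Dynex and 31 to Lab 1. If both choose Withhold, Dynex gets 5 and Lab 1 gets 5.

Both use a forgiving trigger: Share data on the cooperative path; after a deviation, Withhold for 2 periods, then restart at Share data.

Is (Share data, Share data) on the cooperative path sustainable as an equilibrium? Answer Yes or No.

No

Comparing payoff streams over the 3 periods until play realigns: cooperate → 16(1+δ+…+δ^2); deviate → 31 + 5(δ+…+δ^2).
Cooperation is sustained iff (16−5)(δ+…+δ^2) ≥ 31−16.
δ+…+δ^2 = 3/4·(1−(3/4)^2)/(1−3/4) = 1.3125, and (31−16)/(16−5) = 1.3636.
1.3125 < 1.3636, so cooperation is not sustainable.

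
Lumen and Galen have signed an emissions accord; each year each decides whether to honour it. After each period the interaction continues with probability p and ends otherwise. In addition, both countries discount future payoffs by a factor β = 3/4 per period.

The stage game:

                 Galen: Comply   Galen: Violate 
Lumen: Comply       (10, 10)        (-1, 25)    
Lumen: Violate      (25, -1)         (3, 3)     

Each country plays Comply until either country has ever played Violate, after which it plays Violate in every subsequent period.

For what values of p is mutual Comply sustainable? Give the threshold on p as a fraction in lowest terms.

10/11

Expected continuation weight on next period's payoff is β·p = 3/4·p, which plays the role of the discount factor.
Cooperation requires 3/4·p ≥ (25−10)/(25−3) = 15/22, hence p ≥ 10/11.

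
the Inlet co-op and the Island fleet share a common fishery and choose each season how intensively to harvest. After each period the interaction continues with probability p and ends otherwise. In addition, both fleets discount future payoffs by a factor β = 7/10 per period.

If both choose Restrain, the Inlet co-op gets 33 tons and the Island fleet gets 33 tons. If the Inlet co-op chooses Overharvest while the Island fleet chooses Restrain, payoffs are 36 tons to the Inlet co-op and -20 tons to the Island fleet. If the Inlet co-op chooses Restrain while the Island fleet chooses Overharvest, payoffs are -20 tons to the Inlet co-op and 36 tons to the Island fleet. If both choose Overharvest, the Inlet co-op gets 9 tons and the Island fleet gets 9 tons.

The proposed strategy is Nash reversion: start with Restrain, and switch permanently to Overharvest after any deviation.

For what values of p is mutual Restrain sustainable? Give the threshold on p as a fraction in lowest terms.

Expected continuation weight on next period's payoff is β·p = 7/10·p, which plays the role of the discount factor.
Cooperation requires 7/10·p ≥ (36−33)/(36−9) = 1/9, hence p ≥ 10/63.

10/63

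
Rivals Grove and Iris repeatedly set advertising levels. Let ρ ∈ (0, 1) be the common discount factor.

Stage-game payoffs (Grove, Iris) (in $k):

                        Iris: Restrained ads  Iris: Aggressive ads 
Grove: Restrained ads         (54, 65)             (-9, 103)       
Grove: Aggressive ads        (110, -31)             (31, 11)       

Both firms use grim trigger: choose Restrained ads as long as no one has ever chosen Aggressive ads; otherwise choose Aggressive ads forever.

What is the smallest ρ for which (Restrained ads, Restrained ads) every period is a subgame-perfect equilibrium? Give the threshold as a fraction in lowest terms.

For Grove: deviation gain 110−54 = 56, per-period punishment loss 54−31 = 23. IC gives ρ ≥ 56/79.
For Iris: gain 38, loss 54 per period, so ρ ≥ 38/92 = 19/46.
The tighter constraint is Grove's, so cooperation needs ρ ≥ 56/79.

56/79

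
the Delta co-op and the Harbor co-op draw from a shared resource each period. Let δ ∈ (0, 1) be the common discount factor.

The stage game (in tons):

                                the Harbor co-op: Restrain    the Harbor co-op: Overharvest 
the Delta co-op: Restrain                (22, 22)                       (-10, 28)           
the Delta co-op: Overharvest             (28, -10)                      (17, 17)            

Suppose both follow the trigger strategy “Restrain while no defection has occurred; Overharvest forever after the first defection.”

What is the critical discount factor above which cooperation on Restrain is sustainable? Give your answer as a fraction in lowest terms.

22/(1−δ) ≥ 28 + 17δ/(1−δ)
22 ≥ 28 − 11δ
δ ≥ 6/11.

6/11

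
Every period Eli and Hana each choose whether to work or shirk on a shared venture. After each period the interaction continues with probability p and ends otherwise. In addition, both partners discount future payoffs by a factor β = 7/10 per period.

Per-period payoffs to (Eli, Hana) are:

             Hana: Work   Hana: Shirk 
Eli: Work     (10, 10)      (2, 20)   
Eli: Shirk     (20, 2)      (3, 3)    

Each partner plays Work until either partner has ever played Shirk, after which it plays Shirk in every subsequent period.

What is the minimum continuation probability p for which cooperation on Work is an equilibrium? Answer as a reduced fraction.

With continuation probability p and discount β, the effective per-period discount factor is βp.
Grim-trigger IC: βp ≥ (20−10)/(20−3) = 10/17.
So p ≥ (10/17)/(7/10) = 100/119.

100/119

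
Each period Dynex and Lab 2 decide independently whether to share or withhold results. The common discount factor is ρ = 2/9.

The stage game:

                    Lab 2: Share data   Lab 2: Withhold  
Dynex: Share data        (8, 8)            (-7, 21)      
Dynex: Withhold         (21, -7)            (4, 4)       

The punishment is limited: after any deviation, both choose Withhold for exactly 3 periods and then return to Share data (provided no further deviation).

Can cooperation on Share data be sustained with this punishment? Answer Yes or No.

No

A one-shot deviation gives 21 now, then 4 for 3 periods, then back to 8.
Gain from deviating: (21−8) today; loss: (8−4) in each of the next 3 periods.
No-deviation condition: (8−4)(ρ+…+ρ^3) ≥ 21−8, i.e. ρ+…+ρ^3 ≥ 13/4.
At ρ = 2/9: ρ+…+ρ^3 = 0.2826 < 3.2500.
So cooperation is not sustainable.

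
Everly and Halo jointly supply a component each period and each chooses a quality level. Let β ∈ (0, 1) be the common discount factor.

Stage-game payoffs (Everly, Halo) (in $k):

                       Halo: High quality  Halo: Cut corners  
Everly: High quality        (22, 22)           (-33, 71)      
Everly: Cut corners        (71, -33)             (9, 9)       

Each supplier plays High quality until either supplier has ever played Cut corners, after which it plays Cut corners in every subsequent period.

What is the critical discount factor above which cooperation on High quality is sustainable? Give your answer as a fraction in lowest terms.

49/62

Under grim trigger the critical discount factor is (T−C)/(T−P) with T = 71, C = 22, P = 9.
β* = (71−22)/(71−9) = 49/62.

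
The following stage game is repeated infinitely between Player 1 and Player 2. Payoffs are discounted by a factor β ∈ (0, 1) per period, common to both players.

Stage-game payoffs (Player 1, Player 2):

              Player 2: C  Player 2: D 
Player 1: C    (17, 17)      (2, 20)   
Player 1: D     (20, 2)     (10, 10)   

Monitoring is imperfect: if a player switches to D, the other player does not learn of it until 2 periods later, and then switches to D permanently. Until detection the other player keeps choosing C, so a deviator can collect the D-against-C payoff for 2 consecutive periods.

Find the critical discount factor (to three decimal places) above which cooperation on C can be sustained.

A deviator earns 20 for 2 periods, then 10 forever; cooperating earns 17 forever. Multiplying the IC by (1−β):
17 ≥ 20(1−β^2) + 10β^2, so 10·β^2 ≥ 3 and β^2 ≥ 3/10.
β ≥ (3/10)^(1/2) ≈ 0.548.

0.548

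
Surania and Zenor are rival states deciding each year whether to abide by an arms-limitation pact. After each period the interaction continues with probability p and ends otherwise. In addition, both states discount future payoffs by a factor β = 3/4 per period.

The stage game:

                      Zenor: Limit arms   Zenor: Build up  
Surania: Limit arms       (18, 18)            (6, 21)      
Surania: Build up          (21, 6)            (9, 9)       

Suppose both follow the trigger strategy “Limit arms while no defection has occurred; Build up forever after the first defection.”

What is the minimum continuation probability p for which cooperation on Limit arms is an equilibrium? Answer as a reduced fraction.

1/3

With continuation probability p and discount β, the effective per-period discount factor is βp.
Grim-trigger IC: βp ≥ (21−18)/(21−9) = 1/4.
So p ≥ (1/4)/(3/4) = 1/3.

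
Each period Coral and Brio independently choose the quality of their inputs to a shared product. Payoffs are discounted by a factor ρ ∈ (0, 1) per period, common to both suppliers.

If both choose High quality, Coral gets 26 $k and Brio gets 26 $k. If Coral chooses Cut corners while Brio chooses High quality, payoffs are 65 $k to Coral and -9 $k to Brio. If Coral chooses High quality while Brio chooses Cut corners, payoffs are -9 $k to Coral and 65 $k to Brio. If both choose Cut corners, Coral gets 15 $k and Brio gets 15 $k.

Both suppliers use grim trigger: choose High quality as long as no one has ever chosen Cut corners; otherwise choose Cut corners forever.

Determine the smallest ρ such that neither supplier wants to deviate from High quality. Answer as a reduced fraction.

Cooperation forever yields 26 each period: 26/(1−ρ).
Deviating yields 65 once, then 15 forever: 65 + 15ρ/(1−ρ).
No profitable deviation requires 26/(1−ρ) ≥ 65 + 15ρ/(1−ρ).
Multiplying by (1−ρ): 26 ≥ 65(1−ρ) + 15ρ = 65 − 50ρ.
So 50ρ ≥ 39, i.e. ρ ≥ 39/50.

39/50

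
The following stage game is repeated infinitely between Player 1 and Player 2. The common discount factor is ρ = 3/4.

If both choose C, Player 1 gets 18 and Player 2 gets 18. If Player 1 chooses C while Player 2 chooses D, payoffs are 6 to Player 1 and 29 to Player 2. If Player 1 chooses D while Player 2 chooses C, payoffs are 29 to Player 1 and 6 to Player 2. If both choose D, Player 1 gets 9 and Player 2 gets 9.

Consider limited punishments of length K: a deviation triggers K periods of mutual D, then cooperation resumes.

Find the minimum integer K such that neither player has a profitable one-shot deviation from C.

2

No profitable deviation requires (18−9)(ρ+…+ρ^K) ≥ 29−18, i.e. ρ+…+ρ^K ≥ 11/9 ≈ 1.2222.
With ρ = 3/4, the partial sums are K=1: 0.7500, K=2: 1.3125.
K = 2 is the first length at which the sum reaches 1.2222.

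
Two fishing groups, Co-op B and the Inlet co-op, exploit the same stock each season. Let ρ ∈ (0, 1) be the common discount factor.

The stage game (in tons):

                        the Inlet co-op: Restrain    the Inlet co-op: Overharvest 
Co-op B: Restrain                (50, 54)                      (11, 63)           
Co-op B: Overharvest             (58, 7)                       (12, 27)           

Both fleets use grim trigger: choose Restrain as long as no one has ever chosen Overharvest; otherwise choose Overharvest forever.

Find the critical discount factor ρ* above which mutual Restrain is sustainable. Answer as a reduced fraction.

1/4

For Co-op B: deviation gain 58−50 = 8, per-period punishment loss 50−12 = 38. IC gives ρ ≥ 8/46 = 4/23.
For the Inlet co-op: gain 9, loss 27 per period, so ρ ≥ 9/36 = 1/4.
The tighter constraint is the Inlet co-op's, so cooperation needs ρ ≥ 1/4.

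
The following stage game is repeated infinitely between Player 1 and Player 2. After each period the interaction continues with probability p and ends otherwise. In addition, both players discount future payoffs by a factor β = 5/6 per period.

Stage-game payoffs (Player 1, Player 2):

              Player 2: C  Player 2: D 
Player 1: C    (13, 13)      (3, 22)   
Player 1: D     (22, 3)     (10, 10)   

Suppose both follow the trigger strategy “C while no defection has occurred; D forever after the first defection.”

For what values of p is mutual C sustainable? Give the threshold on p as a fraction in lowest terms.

With continuation probability p and discount β, the effective per-period discount factor is βp.
Grim-trigger IC: βp ≥ (22−13)/(22−10) = 3/4.
So p ≥ (3/4)/(5/6) = 9/10.

9/10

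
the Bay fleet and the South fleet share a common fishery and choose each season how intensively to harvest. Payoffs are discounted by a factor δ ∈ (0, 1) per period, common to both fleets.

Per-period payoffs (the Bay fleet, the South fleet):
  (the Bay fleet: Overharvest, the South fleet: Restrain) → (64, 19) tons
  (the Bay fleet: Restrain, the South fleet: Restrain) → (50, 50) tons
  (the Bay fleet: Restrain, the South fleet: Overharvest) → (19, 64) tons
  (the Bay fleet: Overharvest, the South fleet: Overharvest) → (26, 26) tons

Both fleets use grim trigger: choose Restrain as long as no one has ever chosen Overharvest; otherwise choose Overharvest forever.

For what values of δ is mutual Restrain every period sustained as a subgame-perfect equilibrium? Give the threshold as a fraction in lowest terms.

7/19

One-period gain from deviating is 64 − 50 = 14. The loss is 50 − 26 = 24 in every subsequent period, with present value 24·δ/(1−δ).
Deviation is unprofitable when 24·δ/(1−δ) ≥ 14, i.e. δ/(1−δ) ≥ 7/12.
Equivalently δ ≥ 14/(14+24) = 7/19.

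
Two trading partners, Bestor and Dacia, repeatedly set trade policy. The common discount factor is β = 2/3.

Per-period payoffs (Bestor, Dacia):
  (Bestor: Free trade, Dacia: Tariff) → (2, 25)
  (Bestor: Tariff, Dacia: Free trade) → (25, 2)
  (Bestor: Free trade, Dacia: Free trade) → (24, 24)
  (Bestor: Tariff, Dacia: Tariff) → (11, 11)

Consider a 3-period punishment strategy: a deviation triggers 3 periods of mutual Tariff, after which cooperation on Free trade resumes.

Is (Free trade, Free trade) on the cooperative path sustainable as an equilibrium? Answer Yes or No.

Yes

Comparing payoff streams over the 4 periods until play realigns: cooperate → 24(1+β+…+β^3); deviate → 25 + 11(β+…+β^3).
Cooperation is sustained iff (24−11)(β+…+β^3) ≥ 25−24.
β+…+β^3 = 2/3·(1−(2/3)^3)/(1−2/3) = 1.4074, and (25−24)/(24−11) = 0.0769.
1.4074 ≥ 0.0769, so cooperation is sustainable.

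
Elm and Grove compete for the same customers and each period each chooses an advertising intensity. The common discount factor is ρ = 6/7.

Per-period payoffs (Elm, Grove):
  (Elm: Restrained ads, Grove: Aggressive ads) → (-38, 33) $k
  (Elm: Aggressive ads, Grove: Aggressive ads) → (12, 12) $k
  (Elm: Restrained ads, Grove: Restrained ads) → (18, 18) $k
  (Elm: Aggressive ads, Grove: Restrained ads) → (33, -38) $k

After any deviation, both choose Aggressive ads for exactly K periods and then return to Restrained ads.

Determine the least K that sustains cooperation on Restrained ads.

4

Need Σ_{k=1}^{K} ρ^k ≥ (33−18)/(18−12) = 2.5000 at ρ = 6/7.
At K = 3 the sum is 2.2216 < 2.5000; at K = 4 it is 2.7613 ≥ 2.5000.
So the minimum punishment length is K = 4.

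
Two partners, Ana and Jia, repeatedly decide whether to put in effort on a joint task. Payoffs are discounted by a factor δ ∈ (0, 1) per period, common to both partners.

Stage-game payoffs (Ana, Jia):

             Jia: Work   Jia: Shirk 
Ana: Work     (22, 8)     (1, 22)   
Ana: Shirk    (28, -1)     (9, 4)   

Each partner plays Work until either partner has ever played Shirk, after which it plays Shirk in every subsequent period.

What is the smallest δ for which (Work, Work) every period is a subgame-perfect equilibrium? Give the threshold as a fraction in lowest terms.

Ana's threshold: (28−22)/(28−9) = 6/19.
Jia's threshold: (22−8)/(22−4) = 7/9.
6/19 < 7/9, so Jia binds and δ* = 7/9.

7/9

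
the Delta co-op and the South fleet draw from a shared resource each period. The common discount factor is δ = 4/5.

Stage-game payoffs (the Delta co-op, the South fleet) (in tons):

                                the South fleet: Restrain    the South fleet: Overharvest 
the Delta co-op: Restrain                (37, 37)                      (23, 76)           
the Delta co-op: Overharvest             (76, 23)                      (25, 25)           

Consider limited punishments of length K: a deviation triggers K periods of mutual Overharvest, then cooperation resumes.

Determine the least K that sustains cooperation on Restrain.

8

IC: δ(1−δ^K)/(1−δ) ≥ (76−37)/(37−25) = 13/4.
With δ = 4/5: need 1 − δ^K ≥ 13/4·(1−4/5)/(4/5), i.e. δ^K ≤ 0.1875.
Since (4/5)^7 = 0.2097 and (4/5)^8 = 0.1678, the smallest such K is 8.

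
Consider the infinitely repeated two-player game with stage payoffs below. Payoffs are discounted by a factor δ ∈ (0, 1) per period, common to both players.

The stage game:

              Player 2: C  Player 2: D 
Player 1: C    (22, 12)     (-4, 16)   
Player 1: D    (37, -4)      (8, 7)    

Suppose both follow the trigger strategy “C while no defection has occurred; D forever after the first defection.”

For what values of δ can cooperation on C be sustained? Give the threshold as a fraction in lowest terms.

15/29

Player 1's threshold: (37−22)/(37−8) = 15/29.
Player 2's threshold: (16−12)/(16−7) = 4/9.
15/29 > 4/9, so Player 1 binds and δ* = 15/29.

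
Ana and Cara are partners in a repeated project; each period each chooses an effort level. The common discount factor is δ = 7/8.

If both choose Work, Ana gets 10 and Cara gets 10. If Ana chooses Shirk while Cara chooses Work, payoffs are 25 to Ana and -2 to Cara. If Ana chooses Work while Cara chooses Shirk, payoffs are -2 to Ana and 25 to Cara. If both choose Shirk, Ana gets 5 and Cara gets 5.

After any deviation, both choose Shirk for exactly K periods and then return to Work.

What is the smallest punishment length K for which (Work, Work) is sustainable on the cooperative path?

5

Need Σ_{k=1}^{K} δ^k ≥ (25−10)/(10−5) = 3.0000 at δ = 7/8.
At K = 4 the sum is 2.8967 < 3.0000; at K = 5 it is 3.4096 ≥ 3.0000.
So the minimum punishment length is K = 5.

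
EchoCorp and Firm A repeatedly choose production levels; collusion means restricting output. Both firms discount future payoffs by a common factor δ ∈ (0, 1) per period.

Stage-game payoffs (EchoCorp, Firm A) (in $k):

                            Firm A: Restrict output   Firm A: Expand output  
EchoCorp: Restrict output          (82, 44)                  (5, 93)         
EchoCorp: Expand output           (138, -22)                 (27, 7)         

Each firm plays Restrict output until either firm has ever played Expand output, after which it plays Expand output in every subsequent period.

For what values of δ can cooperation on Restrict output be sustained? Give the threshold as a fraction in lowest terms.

49/86

EchoCorp's threshold: (138−82)/(138−27) = 56/111.
Firm A's threshold: (93−44)/(93−7) = 49/86.
56/111 < 49/86, so Firm A binds and δ* = 49/86.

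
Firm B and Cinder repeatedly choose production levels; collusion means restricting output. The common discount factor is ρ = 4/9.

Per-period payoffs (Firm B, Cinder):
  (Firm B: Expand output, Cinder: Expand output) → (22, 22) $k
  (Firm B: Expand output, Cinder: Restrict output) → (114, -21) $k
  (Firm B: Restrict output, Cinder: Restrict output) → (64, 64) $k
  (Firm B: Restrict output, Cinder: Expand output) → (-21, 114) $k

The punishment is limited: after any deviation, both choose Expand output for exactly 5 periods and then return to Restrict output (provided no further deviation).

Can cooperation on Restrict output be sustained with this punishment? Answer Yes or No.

A one-shot deviation gives 114 now, then 22 for 5 periods, then back to 64.
Gain from deviating: (114−64) today; loss: (64−22) in each of the next 5 periods.
No-deviation condition: (64−22)(ρ+…+ρ^5) ≥ 114−64, i.e. ρ+…+ρ^5 ≥ 25/21.
At ρ = 4/9: ρ+…+ρ^5 = 0.7861 < 1.1905.
So cooperation is not sustainable.

No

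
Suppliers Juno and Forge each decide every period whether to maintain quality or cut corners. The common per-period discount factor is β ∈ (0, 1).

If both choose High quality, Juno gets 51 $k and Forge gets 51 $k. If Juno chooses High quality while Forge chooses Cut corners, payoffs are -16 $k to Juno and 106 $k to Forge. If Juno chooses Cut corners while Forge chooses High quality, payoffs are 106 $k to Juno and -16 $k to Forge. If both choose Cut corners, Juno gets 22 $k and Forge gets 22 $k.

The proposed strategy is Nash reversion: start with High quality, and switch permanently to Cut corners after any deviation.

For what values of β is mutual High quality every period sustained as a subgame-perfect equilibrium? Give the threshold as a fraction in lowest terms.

51/(1−β) ≥ 106 + 22β/(1−β)
51 ≥ 106 − 84β
β ≥ 55/84.

55/84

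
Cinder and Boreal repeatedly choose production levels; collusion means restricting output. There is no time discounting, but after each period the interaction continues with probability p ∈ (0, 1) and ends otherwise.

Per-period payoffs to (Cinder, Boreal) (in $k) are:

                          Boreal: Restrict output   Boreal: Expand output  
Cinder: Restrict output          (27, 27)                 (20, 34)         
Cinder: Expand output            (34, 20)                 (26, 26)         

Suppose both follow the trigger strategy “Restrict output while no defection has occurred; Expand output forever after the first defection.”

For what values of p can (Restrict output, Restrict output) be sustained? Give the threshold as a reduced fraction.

7/8

Expected cooperation value is 27 + p·27 + p²·27 + … = 27/(1−p); deviation gives 34 + p·26/(1−p).
27 ≥ 34(1−p) + 26p ⇒ 8p ≥ 7 ⇒ p ≥ 7/8.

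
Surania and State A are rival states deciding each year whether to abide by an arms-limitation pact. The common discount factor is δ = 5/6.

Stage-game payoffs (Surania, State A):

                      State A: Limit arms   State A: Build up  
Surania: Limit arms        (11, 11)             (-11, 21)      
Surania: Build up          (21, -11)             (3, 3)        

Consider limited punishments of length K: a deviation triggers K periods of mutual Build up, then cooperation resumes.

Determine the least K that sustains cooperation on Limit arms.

2

IC: δ(1−δ^K)/(1−δ) ≥ (21−11)/(11−3) = 5/4.
With δ = 5/6: need 1 − δ^K ≥ 5/4·(1−5/6)/(5/6), i.e. δ^K ≤ 0.7500.
Since (5/6)^1 = 0.8333 and (5/6)^2 = 0.6944, the smallest such K is 2.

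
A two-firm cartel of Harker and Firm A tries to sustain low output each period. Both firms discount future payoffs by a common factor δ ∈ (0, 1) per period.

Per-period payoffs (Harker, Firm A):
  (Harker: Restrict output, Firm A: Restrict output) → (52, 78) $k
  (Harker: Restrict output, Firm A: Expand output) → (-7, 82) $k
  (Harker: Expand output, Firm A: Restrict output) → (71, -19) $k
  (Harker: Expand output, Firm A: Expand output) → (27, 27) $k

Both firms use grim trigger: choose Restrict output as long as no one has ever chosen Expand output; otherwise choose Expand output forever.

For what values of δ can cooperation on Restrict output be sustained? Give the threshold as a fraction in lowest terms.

19/44

Harker: cooperation gives 52 each period; deviation gives 71 once then 27 forever.
  52/(1−δ) ≥ 71 + 27δ/(1−δ) ⇒ δ ≥ 19/44.
Firm A: cooperation gives 78 each period; deviation gives 82 once then 27 forever.
  δ ≥ 4/55.
Both must hold, so the binding constraint is Harker's: δ ≥ 19/44.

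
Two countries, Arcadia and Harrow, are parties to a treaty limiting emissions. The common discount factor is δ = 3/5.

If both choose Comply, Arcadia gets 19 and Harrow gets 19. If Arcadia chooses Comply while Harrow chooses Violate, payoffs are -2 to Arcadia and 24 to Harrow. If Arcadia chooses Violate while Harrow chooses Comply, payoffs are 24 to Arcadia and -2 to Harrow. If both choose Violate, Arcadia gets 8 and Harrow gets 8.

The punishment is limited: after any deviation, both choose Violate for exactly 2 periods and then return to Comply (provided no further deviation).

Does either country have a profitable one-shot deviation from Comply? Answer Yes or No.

No

IC: δ+…+δ^2 ≥ (24−19)/(19−8) = 5/11.
At δ = 3/5: partial sum = 0.9600 ≥ 0.4545. Cooperation sustainable.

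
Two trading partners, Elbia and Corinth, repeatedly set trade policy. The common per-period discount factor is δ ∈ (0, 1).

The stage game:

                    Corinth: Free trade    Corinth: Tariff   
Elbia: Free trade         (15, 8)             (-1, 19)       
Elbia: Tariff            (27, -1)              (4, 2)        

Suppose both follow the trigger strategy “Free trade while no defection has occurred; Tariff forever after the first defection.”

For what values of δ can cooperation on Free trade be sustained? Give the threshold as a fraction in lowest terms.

Elbia's threshold: (27−15)/(27−4) = 12/23.
Corinth's threshold: (19−8)/(19−2) = 11/17.
12/23 < 11/17, so Corinth binds and δ* = 11/17.

11/17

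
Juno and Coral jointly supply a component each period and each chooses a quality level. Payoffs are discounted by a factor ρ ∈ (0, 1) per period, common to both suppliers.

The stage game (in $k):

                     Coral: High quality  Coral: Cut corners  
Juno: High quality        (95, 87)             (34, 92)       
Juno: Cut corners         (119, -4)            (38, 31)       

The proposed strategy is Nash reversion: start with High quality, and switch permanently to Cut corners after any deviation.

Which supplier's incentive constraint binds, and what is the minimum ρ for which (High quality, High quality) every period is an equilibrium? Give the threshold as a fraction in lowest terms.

Juno's threshold: (119−95)/(119−38) = 8/27.
Coral's threshold: (92−87)/(92−31) = 5/61.
8/27 > 5/61, so Juno binds and ρ* = 8/27.

Juno; ρ ≥ 8/27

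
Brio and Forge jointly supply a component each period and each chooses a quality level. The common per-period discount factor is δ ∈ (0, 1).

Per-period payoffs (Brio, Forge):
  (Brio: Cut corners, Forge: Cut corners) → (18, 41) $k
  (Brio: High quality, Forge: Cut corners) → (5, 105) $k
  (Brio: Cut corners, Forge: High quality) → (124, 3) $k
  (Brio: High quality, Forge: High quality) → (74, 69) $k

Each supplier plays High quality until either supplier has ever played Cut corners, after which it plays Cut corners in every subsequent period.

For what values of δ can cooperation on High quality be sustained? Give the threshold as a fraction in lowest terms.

9/16

Brio: cooperation gives 74 each period; deviation gives 124 once then 18 forever.
  74/(1−δ) ≥ 124 + 18δ/(1−δ) ⇒ δ ≥ 50/106 = 25/53.
Forge: cooperation gives 69 each period; deviation gives 105 once then 41 forever.
  δ ≥ 36/64 = 9/16.
Both must hold, so the binding constraint is Forge's: δ ≥ 9/16.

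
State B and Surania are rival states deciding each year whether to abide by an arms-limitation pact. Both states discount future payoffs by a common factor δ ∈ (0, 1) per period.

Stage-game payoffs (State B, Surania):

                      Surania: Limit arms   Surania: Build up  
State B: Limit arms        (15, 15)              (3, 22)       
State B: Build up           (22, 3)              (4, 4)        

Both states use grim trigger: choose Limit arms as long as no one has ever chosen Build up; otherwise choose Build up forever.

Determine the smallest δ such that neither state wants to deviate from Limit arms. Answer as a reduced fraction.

7/18

Under grim trigger the critical discount factor is (T−C)/(T−P) with T = 22, C = 15, P = 4.
δ* = (22−15)/(22−4) = 7/18.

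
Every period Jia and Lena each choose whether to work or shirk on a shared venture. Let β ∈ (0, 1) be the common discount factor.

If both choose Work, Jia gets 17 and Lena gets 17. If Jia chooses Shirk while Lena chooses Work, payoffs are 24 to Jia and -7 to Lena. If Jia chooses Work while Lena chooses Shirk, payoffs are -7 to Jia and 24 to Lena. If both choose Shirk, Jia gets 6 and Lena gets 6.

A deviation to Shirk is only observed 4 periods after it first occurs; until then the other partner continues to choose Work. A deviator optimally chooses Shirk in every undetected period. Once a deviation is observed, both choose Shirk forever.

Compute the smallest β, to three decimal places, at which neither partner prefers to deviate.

Deviating for the 4 undetected periods gains 24−17 = 7 per period over cooperation, then loses 17−6 = 11 per period forever once punishment starts.
Gain: 7(1 + β + … + β^3); loss: 11·β^4/(1−β).
No profitable deviation ⇔ 7(1−β^4) ≤ 11·β^4, i.e. β^4 ≥ 7/(7+11) = 7/18.
Hence β ≥ (7/18)^(1/4) ≈ 0.790.

0.790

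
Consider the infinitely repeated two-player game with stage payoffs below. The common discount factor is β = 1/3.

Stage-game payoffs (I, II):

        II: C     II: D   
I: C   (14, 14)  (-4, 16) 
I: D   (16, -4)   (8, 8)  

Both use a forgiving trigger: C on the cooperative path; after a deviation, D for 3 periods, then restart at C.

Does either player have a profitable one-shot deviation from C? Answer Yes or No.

No

Comparing payoff streams over the 4 periods until play realigns: cooperate → 14(1+β+…+β^3); deviate → 16 + 8(β+…+β^3).
Cooperation is sustained iff (14−8)(β+…+β^3) ≥ 16−14.
β+…+β^3 = 1/3·(1−(1/3)^3)/(1−1/3) = 0.4815, and (16−14)/(14−8) = 0.3333.
0.4815 ≥ 0.3333, so cooperation is sustainable.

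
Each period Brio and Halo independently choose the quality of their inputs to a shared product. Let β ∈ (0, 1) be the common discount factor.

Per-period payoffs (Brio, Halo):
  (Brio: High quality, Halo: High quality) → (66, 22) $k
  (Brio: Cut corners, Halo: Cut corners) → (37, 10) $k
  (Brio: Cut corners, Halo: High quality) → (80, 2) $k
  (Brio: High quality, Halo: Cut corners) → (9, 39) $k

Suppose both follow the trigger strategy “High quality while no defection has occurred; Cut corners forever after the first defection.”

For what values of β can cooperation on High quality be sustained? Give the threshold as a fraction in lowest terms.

Brio's threshold: (80−66)/(80−37) = 14/43.
Halo's threshold: (39−22)/(39−10) = 17/29.
14/43 < 17/29, so Halo binds and β* = 17/29.

17/29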